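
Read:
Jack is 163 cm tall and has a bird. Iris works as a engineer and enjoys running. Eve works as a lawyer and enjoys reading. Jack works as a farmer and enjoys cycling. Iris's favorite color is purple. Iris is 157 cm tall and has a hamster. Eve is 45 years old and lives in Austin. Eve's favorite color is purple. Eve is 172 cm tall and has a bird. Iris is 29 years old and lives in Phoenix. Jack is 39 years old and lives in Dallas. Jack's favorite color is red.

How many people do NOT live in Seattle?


Not in Seattle: 3

3


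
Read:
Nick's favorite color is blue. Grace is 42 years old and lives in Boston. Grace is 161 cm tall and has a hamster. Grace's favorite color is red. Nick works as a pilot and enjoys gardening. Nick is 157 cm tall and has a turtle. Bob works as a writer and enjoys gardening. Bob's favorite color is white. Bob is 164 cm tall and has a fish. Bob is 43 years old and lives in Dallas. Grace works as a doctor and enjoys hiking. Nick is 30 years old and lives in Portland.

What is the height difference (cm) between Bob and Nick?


|164 - 157| = 7

7


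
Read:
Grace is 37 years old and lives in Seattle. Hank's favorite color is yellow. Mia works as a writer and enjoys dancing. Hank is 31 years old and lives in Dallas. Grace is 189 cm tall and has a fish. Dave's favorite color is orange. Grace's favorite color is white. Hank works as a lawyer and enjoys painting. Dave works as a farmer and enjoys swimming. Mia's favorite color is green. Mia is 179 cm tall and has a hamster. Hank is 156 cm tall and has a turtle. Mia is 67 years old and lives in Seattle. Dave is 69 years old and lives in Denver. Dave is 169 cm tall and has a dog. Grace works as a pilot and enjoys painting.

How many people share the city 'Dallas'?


Count: 1

1


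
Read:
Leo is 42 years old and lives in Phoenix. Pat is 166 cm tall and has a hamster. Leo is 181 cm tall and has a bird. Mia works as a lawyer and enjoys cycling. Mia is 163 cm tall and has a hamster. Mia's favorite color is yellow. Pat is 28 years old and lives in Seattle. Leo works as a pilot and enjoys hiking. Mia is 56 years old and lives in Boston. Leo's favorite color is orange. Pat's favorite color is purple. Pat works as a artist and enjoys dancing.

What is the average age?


Sum=126, n=3, avg=42

42


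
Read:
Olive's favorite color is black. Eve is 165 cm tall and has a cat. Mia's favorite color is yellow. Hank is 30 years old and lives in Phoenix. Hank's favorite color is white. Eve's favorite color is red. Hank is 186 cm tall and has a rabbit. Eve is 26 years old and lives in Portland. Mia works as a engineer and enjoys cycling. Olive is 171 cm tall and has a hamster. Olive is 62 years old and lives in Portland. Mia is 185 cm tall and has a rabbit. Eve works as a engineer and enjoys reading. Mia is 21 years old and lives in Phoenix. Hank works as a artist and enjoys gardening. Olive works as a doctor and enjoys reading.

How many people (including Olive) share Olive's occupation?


Olive is a doctor. Count = 1

1


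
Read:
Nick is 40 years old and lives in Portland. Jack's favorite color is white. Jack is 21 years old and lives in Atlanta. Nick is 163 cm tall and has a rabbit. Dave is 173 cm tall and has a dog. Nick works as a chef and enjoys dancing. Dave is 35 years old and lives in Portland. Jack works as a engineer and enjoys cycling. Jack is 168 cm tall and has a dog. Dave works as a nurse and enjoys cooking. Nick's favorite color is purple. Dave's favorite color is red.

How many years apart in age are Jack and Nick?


21 vs 40, diff = 19

19


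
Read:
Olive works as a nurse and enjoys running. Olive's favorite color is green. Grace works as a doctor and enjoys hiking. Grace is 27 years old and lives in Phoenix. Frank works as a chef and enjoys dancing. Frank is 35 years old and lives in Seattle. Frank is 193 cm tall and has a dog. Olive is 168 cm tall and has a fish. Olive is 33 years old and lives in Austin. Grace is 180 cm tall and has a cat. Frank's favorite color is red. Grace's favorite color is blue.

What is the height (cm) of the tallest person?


Tallest: Frank at 193 cm

193


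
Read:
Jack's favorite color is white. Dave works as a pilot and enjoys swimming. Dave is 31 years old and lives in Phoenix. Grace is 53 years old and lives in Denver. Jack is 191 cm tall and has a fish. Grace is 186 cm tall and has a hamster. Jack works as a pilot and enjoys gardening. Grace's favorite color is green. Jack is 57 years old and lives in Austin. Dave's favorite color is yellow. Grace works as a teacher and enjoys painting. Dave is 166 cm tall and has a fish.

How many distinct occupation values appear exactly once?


Unique occupation values: 1

1


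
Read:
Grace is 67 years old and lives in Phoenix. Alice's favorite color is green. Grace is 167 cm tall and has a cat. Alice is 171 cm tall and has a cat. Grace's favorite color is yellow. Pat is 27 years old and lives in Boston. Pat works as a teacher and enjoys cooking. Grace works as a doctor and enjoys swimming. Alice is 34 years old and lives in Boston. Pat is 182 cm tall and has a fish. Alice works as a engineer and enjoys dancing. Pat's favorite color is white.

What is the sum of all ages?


67+34+27 = 128

128


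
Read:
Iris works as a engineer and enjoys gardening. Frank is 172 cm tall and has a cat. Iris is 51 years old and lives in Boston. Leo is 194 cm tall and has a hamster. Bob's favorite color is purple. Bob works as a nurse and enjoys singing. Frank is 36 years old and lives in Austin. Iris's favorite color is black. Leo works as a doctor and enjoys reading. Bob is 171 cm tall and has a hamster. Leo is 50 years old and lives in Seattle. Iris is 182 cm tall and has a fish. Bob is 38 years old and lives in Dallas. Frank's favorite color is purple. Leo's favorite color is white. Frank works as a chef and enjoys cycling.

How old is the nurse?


The nurse is Bob, age 38

38


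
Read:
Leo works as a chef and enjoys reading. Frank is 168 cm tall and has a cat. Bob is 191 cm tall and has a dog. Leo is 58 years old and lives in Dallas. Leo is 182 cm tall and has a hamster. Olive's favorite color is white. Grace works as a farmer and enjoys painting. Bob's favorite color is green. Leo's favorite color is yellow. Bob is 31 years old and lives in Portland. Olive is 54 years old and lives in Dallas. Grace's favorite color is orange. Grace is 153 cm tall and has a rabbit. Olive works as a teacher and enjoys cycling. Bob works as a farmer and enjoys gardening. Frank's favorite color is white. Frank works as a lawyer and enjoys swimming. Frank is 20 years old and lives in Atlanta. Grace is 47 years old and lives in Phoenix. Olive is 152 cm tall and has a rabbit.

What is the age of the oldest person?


Oldest: Leo at 58

58


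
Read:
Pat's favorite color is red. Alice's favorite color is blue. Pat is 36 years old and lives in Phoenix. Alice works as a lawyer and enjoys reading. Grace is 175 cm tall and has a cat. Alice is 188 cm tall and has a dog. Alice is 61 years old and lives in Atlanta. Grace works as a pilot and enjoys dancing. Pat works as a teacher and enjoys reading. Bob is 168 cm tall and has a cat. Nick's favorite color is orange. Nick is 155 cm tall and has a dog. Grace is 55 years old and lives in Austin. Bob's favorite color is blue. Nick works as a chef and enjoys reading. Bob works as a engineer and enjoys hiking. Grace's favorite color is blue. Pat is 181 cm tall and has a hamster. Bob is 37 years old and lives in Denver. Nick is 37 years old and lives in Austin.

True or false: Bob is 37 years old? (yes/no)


Bob is actually 37. yes

yes


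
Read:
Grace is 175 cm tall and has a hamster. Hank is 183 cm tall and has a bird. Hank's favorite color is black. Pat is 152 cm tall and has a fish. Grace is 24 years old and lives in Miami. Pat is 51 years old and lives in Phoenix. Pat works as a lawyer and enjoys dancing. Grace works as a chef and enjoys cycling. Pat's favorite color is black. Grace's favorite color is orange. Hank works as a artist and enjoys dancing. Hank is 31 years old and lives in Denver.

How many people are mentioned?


People: Grace, Pat, Hank. Count = 3

3


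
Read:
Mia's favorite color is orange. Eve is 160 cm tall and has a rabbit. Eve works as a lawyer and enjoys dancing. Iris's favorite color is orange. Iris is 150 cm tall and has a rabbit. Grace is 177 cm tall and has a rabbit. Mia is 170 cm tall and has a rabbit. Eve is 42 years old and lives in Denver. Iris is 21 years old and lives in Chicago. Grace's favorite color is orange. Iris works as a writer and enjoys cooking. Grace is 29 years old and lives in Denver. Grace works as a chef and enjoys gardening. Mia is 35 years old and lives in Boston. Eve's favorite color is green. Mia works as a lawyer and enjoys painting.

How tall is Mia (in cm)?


Mia is 170 cm tall

170


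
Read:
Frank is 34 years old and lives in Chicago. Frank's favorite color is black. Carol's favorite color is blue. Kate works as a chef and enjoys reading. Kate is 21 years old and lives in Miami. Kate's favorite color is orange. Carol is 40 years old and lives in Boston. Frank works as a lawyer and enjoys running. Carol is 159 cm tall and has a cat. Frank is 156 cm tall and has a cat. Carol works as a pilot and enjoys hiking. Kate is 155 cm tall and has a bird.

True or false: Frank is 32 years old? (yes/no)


Frank is actually 34. no

no


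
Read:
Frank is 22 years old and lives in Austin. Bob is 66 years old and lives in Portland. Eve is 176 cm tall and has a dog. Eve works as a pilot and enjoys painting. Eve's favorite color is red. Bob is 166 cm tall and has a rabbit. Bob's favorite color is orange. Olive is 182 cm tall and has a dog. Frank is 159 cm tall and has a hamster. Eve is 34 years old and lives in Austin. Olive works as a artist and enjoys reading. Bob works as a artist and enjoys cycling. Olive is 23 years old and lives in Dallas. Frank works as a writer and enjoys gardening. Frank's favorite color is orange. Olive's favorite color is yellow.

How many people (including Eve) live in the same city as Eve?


Eve lives in Austin. Count = 2

2


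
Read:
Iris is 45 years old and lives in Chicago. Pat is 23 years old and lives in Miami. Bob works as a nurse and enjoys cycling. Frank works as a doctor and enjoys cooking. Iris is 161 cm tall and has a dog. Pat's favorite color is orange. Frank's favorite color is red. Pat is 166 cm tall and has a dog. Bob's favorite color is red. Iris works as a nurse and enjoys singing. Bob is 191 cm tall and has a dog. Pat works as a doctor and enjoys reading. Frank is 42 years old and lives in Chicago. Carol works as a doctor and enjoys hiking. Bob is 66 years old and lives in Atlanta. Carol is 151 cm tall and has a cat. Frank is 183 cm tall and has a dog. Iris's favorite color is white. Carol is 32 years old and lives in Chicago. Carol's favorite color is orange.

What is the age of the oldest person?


Oldest: Bob at 66

66


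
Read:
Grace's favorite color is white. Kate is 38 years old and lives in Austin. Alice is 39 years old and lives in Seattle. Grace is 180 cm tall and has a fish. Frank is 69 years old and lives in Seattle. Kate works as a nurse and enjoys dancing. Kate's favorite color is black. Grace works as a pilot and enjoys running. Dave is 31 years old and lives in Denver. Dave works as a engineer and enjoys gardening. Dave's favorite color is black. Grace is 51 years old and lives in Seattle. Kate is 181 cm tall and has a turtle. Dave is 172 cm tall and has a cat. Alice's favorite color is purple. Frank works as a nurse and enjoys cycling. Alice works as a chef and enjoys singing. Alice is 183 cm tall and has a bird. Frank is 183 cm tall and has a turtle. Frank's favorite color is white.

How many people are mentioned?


People: Dave, Alice, Grace, Kate, Frank. Count = 5

5


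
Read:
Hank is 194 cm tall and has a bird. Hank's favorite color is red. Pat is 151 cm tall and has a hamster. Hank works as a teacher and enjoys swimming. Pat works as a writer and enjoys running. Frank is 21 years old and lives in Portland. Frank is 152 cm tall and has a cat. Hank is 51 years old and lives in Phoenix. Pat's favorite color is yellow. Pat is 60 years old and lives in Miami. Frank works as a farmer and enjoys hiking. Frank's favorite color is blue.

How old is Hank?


Hank is 51 years old

51


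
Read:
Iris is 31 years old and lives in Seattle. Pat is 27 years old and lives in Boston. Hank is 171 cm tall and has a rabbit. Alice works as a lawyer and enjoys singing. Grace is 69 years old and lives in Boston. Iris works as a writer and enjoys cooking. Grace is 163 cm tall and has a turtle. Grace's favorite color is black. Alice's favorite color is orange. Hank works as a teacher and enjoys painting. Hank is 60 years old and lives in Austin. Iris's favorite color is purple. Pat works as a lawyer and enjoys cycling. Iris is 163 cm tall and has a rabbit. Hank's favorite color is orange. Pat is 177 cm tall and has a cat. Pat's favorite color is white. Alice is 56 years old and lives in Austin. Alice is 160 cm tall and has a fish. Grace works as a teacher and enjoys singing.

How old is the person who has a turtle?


Person with turtle is Grace, age 69

69


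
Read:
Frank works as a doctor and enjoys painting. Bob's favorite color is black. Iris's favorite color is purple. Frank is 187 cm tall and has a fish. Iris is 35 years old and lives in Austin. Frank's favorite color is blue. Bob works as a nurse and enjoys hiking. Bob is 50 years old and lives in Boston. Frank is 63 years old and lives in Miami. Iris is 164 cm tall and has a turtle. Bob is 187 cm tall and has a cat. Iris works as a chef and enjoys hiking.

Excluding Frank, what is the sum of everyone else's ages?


Sum (excluding Frank): 85

85


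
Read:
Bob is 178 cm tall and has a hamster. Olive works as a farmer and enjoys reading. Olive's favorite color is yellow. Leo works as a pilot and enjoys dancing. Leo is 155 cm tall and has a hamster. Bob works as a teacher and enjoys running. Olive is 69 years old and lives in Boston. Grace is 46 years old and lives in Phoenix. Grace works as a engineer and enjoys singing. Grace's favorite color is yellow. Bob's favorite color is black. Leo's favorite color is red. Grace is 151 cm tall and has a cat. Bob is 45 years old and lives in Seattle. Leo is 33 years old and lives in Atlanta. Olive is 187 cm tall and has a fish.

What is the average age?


Sum=193, n=4, avg=48.25

48.25


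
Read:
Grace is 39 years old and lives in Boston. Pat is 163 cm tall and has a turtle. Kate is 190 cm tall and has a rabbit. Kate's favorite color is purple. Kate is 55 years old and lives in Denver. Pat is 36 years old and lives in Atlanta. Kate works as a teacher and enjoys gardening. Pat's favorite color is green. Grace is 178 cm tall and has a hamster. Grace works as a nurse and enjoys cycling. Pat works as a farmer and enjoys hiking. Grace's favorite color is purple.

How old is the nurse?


The nurse is Grace, age 39

39


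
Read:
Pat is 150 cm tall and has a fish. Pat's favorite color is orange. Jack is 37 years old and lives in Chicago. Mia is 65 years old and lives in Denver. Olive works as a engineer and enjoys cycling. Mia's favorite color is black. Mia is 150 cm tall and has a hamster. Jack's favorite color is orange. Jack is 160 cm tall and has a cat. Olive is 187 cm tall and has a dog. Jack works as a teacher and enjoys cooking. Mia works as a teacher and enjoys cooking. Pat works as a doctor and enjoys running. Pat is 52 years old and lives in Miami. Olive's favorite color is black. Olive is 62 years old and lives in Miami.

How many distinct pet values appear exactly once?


Unique pet values: 4

4


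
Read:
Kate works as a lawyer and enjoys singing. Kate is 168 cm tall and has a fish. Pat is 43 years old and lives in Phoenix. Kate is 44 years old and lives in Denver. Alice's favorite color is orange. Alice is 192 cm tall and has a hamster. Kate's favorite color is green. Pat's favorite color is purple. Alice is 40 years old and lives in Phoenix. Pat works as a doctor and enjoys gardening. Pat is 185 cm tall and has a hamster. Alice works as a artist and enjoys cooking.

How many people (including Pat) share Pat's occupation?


Pat is a doctor. Count = 1

1


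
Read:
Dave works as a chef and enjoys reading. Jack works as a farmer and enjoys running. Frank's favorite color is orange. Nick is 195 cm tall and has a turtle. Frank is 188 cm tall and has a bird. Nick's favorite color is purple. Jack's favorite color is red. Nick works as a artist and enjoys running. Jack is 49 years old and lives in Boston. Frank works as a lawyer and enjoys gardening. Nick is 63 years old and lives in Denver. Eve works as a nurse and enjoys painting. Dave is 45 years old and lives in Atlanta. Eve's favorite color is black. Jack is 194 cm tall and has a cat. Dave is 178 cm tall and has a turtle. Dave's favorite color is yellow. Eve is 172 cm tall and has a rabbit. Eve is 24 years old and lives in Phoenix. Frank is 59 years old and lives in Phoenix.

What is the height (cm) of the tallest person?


Tallest: Nick at 195 cm

195


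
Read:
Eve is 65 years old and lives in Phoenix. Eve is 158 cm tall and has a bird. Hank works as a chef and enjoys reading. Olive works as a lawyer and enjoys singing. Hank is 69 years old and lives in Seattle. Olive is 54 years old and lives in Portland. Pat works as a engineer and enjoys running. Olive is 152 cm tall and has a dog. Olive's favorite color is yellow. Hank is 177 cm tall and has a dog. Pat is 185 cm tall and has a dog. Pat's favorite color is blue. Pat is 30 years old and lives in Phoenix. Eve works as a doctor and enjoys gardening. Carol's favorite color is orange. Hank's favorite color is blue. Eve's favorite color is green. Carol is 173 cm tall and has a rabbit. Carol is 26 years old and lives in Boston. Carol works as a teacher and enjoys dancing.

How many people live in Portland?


Count in Portland: 1

1


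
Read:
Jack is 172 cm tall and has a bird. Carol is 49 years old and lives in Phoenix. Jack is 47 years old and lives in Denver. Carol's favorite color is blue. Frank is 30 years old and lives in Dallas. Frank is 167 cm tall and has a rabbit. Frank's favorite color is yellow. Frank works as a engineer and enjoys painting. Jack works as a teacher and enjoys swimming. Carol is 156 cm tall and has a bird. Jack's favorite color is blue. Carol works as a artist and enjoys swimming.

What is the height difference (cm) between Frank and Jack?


|167 - 172| = 5

5


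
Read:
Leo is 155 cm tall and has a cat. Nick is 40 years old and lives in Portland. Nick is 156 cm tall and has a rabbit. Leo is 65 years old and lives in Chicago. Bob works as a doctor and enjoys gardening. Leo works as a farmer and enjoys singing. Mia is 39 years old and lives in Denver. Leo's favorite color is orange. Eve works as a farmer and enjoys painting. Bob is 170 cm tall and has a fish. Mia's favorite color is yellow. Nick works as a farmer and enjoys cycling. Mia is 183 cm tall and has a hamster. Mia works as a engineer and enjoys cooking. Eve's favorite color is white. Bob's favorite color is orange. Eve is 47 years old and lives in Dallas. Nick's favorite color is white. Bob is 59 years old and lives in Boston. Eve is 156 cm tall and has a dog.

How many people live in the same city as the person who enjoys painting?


Person with hobby painting is Eve, city Dallas. Count = 1

1


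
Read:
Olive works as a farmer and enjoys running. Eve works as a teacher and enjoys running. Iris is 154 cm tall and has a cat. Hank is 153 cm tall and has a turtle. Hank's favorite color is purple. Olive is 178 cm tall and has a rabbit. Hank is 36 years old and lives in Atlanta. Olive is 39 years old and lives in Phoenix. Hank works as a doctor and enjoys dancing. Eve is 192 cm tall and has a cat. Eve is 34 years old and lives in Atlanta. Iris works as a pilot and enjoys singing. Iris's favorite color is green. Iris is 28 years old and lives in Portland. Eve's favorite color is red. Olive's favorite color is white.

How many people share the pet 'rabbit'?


Count: 1

1


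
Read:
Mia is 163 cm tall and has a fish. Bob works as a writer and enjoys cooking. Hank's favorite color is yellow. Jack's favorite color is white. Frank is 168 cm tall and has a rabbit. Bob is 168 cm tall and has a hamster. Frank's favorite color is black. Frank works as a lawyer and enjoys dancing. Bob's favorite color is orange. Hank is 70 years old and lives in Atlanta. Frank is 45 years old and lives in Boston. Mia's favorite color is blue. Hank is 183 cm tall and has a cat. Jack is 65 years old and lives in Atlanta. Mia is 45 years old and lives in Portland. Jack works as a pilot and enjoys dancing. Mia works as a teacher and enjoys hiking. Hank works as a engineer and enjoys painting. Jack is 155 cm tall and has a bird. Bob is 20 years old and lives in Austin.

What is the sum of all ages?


45+70+45+65+20 = 245

245


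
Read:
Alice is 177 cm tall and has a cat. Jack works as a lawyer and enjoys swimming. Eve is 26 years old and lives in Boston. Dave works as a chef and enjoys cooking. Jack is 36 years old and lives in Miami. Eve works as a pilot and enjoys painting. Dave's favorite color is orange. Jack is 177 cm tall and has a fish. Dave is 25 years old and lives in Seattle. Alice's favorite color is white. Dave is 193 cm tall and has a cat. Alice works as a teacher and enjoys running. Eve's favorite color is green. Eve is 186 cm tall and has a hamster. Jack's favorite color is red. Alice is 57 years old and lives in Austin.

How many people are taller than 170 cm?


Taller than 170: 4

4


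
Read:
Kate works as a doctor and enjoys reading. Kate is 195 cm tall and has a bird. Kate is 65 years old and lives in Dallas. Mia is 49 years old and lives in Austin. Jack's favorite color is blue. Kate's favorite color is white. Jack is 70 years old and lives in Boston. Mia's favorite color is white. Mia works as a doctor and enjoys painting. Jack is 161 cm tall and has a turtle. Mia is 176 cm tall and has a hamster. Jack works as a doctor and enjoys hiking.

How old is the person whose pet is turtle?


Person with pet=turtle is Jack, age 70

70


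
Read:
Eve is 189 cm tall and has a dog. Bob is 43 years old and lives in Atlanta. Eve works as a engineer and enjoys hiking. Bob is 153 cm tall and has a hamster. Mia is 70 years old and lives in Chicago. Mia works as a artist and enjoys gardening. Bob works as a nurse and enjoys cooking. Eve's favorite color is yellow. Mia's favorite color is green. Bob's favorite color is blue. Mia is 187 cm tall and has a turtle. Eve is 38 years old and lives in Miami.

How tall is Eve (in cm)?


Eve is 189 cm tall

189


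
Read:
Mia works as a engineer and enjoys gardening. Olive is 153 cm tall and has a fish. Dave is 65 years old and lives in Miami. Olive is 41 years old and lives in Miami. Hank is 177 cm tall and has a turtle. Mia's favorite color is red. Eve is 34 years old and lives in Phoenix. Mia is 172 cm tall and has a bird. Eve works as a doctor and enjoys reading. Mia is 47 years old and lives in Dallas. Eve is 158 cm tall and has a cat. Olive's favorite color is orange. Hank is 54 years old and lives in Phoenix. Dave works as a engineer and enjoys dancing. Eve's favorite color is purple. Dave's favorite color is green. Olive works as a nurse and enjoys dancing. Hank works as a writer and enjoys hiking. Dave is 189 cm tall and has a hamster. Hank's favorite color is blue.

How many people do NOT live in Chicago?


Not in Chicago: 5

5


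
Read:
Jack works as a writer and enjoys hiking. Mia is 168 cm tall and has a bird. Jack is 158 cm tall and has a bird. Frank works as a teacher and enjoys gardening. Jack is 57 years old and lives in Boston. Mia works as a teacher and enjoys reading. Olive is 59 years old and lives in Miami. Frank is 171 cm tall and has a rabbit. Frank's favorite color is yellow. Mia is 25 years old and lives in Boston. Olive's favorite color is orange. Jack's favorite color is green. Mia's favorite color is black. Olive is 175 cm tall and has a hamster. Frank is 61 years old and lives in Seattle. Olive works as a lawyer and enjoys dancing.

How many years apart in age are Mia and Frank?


25 vs 61, diff = 36

36


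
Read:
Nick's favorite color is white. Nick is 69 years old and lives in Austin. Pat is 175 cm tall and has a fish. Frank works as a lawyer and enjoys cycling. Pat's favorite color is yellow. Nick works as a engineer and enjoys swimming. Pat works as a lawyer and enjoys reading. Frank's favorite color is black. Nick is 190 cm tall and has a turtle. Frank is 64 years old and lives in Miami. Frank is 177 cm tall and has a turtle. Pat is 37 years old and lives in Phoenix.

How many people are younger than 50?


Filter: 1

1


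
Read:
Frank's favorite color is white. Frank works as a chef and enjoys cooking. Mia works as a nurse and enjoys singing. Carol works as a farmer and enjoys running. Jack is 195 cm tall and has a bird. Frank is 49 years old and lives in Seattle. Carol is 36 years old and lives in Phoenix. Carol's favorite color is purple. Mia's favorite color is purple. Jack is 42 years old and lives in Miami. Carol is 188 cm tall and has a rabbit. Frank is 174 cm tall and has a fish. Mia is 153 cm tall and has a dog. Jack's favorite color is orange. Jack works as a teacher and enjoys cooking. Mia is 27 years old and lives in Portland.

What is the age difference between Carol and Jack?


|36 - 42| = 6

6


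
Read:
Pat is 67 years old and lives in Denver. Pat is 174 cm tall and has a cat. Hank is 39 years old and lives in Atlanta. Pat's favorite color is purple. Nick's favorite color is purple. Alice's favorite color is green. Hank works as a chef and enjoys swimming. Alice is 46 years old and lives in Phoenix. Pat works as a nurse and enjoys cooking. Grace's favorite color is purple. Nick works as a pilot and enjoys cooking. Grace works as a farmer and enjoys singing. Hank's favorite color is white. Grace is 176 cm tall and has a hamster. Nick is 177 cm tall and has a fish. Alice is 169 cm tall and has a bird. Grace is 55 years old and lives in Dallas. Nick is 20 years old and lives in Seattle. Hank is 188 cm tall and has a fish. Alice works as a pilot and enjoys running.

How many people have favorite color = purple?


Count: 3

3


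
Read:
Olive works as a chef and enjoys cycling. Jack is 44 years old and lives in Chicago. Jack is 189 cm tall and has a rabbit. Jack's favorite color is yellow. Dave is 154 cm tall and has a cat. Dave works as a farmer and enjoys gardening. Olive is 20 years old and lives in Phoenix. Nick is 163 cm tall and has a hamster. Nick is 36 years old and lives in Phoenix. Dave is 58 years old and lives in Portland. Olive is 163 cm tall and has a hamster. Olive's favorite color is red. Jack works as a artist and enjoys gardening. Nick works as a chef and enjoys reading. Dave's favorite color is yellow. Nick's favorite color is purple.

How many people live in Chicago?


Count in Chicago: 1

1


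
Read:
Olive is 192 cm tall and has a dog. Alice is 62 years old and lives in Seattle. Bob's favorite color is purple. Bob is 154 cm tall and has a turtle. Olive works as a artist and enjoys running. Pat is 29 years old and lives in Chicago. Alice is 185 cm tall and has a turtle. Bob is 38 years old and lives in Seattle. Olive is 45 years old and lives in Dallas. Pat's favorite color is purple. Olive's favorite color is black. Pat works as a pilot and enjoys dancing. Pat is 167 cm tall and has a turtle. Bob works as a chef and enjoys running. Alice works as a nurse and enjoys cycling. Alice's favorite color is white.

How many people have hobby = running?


Count: 2

2


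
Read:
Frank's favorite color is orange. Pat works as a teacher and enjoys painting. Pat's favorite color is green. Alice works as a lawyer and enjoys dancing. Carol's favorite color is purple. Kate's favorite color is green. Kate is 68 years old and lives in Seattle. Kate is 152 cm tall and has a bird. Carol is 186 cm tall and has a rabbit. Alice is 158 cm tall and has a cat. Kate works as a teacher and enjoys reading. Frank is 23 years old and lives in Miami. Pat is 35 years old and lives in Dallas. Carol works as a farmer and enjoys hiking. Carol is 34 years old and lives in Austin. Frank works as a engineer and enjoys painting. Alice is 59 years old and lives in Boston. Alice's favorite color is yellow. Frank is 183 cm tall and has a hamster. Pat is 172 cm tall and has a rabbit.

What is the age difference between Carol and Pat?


|34 - 35| = 1

1


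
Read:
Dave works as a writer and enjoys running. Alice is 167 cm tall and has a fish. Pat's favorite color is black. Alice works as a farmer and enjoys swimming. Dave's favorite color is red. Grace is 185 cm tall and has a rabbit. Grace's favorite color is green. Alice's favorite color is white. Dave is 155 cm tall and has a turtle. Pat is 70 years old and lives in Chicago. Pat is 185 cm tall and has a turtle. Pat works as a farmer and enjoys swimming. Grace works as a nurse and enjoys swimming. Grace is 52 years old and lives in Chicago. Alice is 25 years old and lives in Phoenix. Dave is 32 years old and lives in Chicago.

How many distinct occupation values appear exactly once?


Unique occupation values: 2

2


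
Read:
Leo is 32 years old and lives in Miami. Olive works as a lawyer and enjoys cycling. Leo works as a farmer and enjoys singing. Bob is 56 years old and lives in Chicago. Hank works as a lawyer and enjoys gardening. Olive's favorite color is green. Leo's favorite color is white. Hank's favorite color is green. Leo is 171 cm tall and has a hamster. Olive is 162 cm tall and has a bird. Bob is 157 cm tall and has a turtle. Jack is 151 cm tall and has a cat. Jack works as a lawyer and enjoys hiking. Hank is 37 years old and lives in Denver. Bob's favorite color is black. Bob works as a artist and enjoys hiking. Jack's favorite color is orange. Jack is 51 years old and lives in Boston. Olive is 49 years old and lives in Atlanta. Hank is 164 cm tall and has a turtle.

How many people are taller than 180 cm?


Taller than 180: 0

0


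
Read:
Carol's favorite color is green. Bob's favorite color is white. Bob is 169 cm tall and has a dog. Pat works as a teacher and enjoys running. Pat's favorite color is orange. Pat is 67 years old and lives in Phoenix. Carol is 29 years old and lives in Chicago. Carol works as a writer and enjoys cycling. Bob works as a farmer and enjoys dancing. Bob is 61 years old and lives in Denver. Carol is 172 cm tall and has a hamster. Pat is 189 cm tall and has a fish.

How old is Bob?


Bob is 61 years old

61


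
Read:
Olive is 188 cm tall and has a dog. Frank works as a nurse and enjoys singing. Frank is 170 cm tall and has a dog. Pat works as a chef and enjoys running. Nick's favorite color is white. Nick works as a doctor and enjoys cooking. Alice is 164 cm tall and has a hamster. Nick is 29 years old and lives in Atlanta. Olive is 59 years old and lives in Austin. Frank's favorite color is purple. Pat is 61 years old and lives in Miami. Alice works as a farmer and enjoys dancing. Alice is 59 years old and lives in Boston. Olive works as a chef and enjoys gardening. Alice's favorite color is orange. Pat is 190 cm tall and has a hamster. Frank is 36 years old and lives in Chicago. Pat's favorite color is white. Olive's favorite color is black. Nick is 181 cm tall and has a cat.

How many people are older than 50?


Filter: 3

3


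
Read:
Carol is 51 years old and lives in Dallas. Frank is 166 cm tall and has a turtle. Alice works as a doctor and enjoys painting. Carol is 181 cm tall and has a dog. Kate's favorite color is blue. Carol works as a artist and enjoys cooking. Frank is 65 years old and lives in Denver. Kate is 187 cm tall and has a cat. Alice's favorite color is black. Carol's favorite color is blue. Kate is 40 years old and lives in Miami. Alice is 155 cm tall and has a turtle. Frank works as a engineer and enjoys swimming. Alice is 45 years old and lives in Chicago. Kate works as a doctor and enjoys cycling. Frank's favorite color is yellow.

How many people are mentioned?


People: Carol, Alice, Frank, Kate. Count = 4

4


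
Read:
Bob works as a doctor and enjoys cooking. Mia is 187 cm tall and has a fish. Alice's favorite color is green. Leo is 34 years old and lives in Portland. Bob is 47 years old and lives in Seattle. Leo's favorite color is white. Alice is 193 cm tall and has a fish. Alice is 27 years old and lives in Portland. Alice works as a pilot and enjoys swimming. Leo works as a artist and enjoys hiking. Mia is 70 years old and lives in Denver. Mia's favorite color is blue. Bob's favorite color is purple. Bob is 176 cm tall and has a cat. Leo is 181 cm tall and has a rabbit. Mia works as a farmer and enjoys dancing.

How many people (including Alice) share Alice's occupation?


Alice is a pilot. Count = 1

1


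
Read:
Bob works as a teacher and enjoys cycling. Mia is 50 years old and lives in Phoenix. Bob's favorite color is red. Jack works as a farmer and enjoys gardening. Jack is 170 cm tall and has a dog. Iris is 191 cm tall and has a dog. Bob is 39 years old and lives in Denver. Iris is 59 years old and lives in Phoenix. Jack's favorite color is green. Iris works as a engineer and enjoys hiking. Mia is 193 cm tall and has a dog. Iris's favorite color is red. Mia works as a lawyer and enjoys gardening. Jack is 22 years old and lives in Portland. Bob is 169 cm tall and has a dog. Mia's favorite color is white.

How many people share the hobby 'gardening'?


Count: 2

2


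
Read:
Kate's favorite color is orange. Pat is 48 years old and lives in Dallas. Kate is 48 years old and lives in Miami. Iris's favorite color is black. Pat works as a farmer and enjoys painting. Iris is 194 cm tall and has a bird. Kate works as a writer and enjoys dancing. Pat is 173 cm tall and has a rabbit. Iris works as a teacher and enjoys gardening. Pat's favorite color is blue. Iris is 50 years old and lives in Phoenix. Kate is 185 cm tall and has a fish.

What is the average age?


Sum=146, n=3, avg=48.67

48.67


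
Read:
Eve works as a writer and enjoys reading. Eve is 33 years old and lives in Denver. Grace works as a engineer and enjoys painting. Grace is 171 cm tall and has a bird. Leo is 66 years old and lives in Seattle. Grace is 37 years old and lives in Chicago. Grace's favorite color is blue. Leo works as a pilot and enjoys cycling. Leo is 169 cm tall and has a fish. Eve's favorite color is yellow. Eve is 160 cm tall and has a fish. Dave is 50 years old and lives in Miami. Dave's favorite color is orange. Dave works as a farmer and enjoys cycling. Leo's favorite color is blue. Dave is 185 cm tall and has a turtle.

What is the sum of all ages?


66+33+50+37 = 186

186


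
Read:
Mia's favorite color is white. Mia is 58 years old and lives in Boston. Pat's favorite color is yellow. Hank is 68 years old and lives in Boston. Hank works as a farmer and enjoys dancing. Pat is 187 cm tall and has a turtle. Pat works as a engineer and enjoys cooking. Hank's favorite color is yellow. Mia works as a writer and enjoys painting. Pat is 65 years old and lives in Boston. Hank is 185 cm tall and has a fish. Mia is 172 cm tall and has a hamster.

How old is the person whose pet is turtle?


Person with pet=turtle is Pat, age 65

65


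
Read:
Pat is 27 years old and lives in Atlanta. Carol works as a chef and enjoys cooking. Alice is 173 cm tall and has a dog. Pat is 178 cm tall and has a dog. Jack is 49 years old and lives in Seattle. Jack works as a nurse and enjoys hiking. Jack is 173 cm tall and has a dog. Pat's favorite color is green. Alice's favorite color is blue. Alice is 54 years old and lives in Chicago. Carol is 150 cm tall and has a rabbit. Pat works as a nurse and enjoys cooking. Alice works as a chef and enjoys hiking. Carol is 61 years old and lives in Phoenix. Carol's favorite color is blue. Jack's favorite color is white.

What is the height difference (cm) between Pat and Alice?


|178 - 173| = 5

5


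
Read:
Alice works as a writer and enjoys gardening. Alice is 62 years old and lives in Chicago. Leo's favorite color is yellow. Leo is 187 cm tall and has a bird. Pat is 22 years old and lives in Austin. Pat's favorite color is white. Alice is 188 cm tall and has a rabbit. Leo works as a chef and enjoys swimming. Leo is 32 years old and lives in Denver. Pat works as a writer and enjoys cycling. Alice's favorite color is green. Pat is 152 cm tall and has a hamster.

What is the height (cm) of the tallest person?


Tallest: Alice at 188 cm

188


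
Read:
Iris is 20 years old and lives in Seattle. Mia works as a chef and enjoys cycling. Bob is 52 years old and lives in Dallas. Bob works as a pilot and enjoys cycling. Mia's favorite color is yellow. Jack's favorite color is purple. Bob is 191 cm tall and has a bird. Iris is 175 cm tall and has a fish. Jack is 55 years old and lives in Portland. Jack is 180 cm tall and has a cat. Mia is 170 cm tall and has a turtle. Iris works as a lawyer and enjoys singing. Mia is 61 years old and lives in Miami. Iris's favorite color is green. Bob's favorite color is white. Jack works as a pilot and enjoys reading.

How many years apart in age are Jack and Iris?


55 vs 20, diff = 35

35


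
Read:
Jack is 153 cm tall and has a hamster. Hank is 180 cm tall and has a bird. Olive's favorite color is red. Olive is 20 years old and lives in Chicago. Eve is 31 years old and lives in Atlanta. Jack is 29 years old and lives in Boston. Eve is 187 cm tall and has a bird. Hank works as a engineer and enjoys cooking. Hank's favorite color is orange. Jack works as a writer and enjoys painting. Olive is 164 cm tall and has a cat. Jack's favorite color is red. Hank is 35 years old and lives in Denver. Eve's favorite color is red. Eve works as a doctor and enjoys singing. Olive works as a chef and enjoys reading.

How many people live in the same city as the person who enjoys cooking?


Person with hobby cooking is Hank, city Denver. Count = 1

1


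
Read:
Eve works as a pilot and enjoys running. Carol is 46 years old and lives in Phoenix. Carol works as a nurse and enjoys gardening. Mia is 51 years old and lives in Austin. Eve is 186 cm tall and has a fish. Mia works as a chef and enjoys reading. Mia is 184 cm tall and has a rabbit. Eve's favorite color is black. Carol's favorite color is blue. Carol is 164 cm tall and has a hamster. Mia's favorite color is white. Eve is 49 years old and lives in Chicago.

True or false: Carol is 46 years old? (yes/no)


Carol is actually 46. yes

yes


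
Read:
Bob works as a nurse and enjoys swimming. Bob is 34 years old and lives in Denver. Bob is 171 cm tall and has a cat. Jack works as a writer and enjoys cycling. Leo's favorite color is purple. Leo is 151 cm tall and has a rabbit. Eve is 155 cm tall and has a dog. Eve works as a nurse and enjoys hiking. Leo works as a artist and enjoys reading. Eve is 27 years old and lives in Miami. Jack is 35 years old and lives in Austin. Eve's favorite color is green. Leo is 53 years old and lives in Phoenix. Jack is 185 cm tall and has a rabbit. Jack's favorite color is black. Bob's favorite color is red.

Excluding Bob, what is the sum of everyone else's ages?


Sum (excluding Bob): 115

115


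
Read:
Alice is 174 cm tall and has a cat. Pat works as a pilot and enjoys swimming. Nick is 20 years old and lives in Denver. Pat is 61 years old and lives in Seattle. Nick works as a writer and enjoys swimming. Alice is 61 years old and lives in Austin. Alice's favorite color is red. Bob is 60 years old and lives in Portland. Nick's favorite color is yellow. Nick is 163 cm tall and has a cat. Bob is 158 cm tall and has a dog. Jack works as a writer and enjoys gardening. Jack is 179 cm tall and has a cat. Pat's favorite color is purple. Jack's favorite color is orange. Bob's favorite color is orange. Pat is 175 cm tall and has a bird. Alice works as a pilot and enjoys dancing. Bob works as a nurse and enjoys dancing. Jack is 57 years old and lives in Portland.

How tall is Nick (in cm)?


Nick is 163 cm tall

163
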